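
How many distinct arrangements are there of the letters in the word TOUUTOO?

The 7 letters of TOUUTOO have repeats: O appearing 3 times, T appearing twice, and U appearing twice.
The number of distinct arrangements is 7!/(3!·2!·2!) = 5040/24 = 210.

210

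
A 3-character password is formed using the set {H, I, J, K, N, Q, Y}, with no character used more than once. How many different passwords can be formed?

Choose and order 3 of the 7 symbols: the first character has 7 options, the next 6, then 5.
That product is 7 × 6 × 5 = 210.

210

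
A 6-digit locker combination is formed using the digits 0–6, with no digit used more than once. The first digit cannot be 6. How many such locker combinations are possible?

4320

The first digit has 7−1 = 6 choices (anything except 6).
The remaining 5 digits are filled from the other 6 symbols without repetition: 6 × 5 × 4 × 3 × 2 = 720.
Total: 6 × 720 = 4320.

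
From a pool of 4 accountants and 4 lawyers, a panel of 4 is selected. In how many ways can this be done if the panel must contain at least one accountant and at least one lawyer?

With no constraint there are C(8,4) = 70 possible selections.
Selections missing a whole group: no accountants → C(4,4) = 1; no lawyers → C(4,4) = 1.
Both groups omitted at once is impossible, so 70 − 2 = 68.

68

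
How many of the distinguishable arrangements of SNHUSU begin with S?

60

With the first slot taken by S, it remains to arrange the other 5 letters (NHUSU).
Those 5 letters have U appearing twice, giving (5)!/(2!) = 60.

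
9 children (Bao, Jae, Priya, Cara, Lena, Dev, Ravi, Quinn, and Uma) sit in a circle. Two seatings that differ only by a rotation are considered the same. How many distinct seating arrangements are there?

Fix one person's seat to break rotational symmetry; the remaining 8 people can be arranged in (8)! = 40320 ways.

40320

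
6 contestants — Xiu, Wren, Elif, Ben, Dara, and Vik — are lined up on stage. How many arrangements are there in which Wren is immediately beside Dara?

240

Glue Wren and Dara into one block (2 internal orders), leaving 5 units to arrange in a row.
That gives 2 × 5! = 2 × 120 = 240.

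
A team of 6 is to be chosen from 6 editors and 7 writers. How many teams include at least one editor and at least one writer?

1708

Total 6-person selections from all 13: C(13,6) = 1716.
Selections missing a whole group: no editors → C(7,6) = 7; no writers → C(6,6) = 1.
Both groups omitted at once is impossible, so 1716 − 8 = 1708.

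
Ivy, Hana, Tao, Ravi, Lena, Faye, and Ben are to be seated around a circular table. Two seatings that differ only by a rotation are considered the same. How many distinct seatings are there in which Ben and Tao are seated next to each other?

240

Treat {Ben, Tao} as one unit (2 internal orders) and seat the resulting 6 units around the table: (5)! circular arrangements.
So 2 × (5)! = 2 × 120 = 240.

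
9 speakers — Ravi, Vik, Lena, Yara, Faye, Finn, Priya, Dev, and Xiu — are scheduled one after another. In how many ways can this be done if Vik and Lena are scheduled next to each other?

Treat {Vik, Lena} as a single unit. There are 8 units to order, and the pair itself can be ordered 2 ways.
So the count is 2·(8)! = 80640.

80640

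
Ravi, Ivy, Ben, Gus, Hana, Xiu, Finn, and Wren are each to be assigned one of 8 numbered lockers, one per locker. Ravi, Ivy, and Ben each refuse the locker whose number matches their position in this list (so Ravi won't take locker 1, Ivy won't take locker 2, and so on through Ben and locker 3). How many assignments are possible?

Let Aᵢ (for i ∈ {1, 2, 3}) be the placements that put person i in their forbidden locker. Any j of these fix j positions, leaving (8−j)! ways to fill the rest, and there are C(3,j) ways to pick which j.
By inclusion–exclusion, the number of valid placements is Σ_{j=0}^{3} (−1)^j C(3,j)·(8−j)!.
Computing: 40320 − 15120 + 2160 − 120 = 27240.

27240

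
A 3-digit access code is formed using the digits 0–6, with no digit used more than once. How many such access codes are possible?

This is a permutation of 3 out of 7: P(7,3) = 7!/4!.
7 × 6 × 5 = 210.

210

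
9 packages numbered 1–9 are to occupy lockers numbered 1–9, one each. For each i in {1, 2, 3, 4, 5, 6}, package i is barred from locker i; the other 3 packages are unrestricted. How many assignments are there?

183822

Let Aᵢ (for 1 ≤ i ≤ 6) be the placements that put package i in its forbidden locker. Any j of these fix j positions, leaving (9−j)! ways to fill the rest, and there are C(6,j) ways to pick which j.
By inclusion–exclusion, the number of valid placements is Σ_{j=0}^{6} (−1)^j C(6,j)·(9−j)!.
Computing: 362880 − 241920 + 75600 − 14400 + 1800 − 144 + 6 = 183822.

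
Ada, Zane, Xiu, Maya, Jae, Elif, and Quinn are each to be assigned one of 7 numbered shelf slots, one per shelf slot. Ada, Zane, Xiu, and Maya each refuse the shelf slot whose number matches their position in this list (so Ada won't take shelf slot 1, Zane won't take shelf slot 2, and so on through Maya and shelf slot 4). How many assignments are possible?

Let Aᵢ (for 1 ≤ i ≤ 4) be the placements that put person i in their forbidden shelf slot. Any j of these fix j positions, leaving (7−j)! ways to fill the rest, and there are C(4,j) ways to pick which j.
By inclusion–exclusion, the number of valid placements is Σ_{j=0}^{4} (−1)^j C(4,j)·(7−j)!.
Computing: 5040 − 2880 + 720 − 96 + 6 = 2790.

2790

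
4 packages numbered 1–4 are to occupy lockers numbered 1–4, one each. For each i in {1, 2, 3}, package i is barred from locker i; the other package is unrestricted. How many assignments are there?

Let Aᵢ (for i ∈ {1, 2, 3}) be the placements that put package i in its forbidden locker. Any j of these fix j positions, leaving (4−j)! ways to fill the rest, and there are C(3,j) ways to pick which j.
By inclusion–exclusion, the number of valid placements is Σ_{j=0}^{3} (−1)^j C(3,j)·(4−j)!.
Computing: 24 − 18 + 6 − 1 = 11.

11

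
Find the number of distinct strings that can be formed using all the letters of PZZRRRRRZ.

PZZRRRRRZ has 9 letters with R appearing 5 times and Z appearing 3 times.
Dividing 9! = 362880 by 5!·3! = 720 for the repeated letters gives 504.

504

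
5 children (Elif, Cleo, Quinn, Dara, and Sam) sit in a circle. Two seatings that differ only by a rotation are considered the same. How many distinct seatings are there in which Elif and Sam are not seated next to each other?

12

All circular seatings of 5 people number (4)! = 24.
Those with Elif next to Sam: fuse the pair into one unit and seat 4 units around a circle — 2·(3)! = 12.
Subtracting, 24 − 12 = 12.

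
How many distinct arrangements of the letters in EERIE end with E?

With the last slot taken by E, it remains to arrange the other 4 letters (ERIE).
Those 4 letters have E appearing twice, giving (4)!/(2!) = 12.

12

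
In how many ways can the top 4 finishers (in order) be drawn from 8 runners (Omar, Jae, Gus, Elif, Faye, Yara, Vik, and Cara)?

There are 8 choices for 1st place, 7 for 2nd, and so on down to 5 for position 4.
That gives 8 × 7 × 6 × 5 = 1680.

1680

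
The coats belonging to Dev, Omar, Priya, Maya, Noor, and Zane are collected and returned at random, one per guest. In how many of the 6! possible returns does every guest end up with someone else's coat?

265

Count assignments avoiding every fixed point. For any j of the 6 guests fixed to their own coat, the other 6−j can be arranged in (6−j)! ways.
By inclusion–exclusion this is Σ_{j=0}^{6} (−1)^j C(6,j)·(6−j)!.
Computing: 720 − 720 + 360 − 120 + 30 − 6 + 1 = 265.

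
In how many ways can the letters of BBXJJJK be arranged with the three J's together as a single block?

Treat the 3 copies of J as a single block. The multiset to arrange is then {JJJ, B, B, K, X}, 5 items in all.
That gives (5)!/(2!) = 60 arrangements.

60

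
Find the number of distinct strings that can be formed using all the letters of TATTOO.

TATTOO has 6 letters with O appearing twice and T appearing 3 times.
The number of distinct arrangements is 6!/(3!·2!) = 720/12 = 60.

60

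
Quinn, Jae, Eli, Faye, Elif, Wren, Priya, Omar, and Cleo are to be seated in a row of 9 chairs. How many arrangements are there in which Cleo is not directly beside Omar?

Of the 9! = 362880 arrangements, those with Cleo and Omar adjacent number 2 × 8! = 80640 (treat the pair as a block with 2 internal orders).
So 362880 − 80640 = 282240 arrangements keep them apart.

282240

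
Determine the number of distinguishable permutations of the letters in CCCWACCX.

336

CCCWACCX has 8 letters with C appearing 5 times.
Dividing 8! = 40320 by 5! = 120 for the repeated letters gives 336.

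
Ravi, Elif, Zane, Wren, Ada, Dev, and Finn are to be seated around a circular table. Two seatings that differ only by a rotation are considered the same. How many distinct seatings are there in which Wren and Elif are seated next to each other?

240

Glue Wren and Elif into a block (2 internal orders). Seating 6 units around a circle gives (5)! arrangements.
So 2 × (5)! = 2 × 120 = 240.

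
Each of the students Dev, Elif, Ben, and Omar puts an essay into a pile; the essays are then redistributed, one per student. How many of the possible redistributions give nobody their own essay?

9

This is the derangement count D_4: permutations of 4 items with no fixed point.
By inclusion–exclusion this is Σ_{j=0}^{4} (−1)^j C(4,j)·(4−j)!.
Computing: 24 − 24 + 12 − 4 + 1 = 9.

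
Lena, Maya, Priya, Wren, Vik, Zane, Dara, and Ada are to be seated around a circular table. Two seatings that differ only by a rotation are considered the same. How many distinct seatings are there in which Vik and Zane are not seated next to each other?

All circular seatings of 8 people number (7)! = 5040.
Those with Vik next to Zane: fuse the pair into one unit and seat 7 units around a circle — 2·(6)! = 1440.
Subtracting, 5040 − 1440 = 3600.

3600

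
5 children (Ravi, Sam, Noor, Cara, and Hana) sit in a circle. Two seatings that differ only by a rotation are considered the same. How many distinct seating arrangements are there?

Around a circle, 5 distinct people have 5!/5 = (4)! = 24 rotationally distinct seatings.

24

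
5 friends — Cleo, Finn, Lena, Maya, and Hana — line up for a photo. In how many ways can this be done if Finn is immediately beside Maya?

Place the 3 others and the Finn-Maya pair as 4 objects in a line; the pair has 2 internal arrangements.
That gives 2 × 4! = 2 × 24 = 48.

48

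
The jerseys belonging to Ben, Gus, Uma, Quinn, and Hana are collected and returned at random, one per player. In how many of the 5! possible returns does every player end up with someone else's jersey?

This is the derangement count D_5: permutations of 5 items with no fixed point.
By inclusion–exclusion this is Σ_{j=0}^{5} (−1)^j C(5,j)·(5−j)!.
Computing: 120 − 120 + 60 − 20 + 5 − 1 = 44.

44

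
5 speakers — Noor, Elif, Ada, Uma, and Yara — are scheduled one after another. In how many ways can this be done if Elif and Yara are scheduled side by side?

Place the 3 others and the Elif-Yara pair as 4 objects in a line; the pair has 2 internal arrangements.
That gives 2 × 4! = 2 × 24 = 48.

48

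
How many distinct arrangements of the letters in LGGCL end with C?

6

With the last slot taken by C, it remains to arrange the other 4 letters (LGGL).
Those 4 letters have G appearing twice and L appearing twice, giving (4)!/(2!·2!) = 6.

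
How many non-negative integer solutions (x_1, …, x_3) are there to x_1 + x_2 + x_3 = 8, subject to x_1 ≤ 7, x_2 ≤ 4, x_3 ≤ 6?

31

Without the upper bounds there are C(10,2) = 45 ways to split 8 among 3 variables.
Subtract solutions that violate a single cap (substitute x_i' = x_i − (cap_i+1)): x_1 ≥ 8 gives C(2,2) = 1; x_2 ≥ 5 gives C(5,2) = 10; x_3 ≥ 7 gives C(3,2) = 3. Together 14.
No two caps can be exceeded simultaneously, so the pair terms are all 0.
By inclusion–exclusion the count is 45 − 14 + 0 = 31.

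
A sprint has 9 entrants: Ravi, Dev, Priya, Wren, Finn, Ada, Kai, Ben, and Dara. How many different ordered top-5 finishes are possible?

There are 9 choices for 1st place, 8 for 2nd, and so on down to 5 for position 5.
That gives 9 × 8 × 7 × 6 × 5 = 15120.

15120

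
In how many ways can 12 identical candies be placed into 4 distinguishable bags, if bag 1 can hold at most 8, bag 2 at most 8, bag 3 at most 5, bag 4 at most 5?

Ignoring the caps, the number of non-negative solutions to x_1+…+x_4 = 12 is C(15,3) = 455.
Subtract solutions that violate a single cap (substitute x_i' = x_i − (cap_i+1)): x_1 ≥ 9 gives C(6,3) = 20; x_2 ≥ 9 gives C(6,3) = 20; x_3 ≥ 6 gives C(9,3) = 84; x_4 ≥ 6 gives C(9,3) = 84. Together 208.
Add back pairs where two caps are both exceeded: 0 + 0 + 0 + 0 + 0 + 1 = 1.
By inclusion–exclusion the count is 455 − 208 + 1 = 248.

248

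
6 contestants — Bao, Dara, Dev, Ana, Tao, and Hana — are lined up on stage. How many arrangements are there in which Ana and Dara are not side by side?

Of the 6! = 720 arrangements, those with Ana and Dara adjacent number 2 × 5! = 240 (treat the pair as a block with 2 internal orders).
So 720 − 240 = 480 arrangements keep them apart.

480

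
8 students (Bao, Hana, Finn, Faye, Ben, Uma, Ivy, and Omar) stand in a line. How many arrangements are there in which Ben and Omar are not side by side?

30240

Of the 8! = 40320 arrangements, those with Ben and Omar adjacent number 2 × 7! = 10080 (treat the pair as a block with 2 internal orders).
So 40320 − 10080 = 30240 arrangements keep them apart.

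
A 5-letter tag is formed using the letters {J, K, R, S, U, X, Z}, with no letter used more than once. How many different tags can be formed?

2520

With no repetition, fill the 5 letters in order: 7 choices, then 6, down to 3.
That product is 7 × 6 × 5 × 4 × 3 = 2520.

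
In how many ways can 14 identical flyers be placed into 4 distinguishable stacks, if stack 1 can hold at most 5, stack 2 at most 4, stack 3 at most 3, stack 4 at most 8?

69

By stars and bars, unrestricted non-negative solutions to x_1+…+x_4 = 14 number C(14+3,3) = 680.
Subtract solutions that violate a single cap (substitute x_i' = x_i − (cap_i+1)): x_1 ≥ 6 gives C(11,3) = 165; x_2 ≥ 5 gives C(12,3) = 220; x_3 ≥ 4 gives C(13,3) = 286; x_4 ≥ 9 gives C(8,3) = 56. Together 727.
Add back pairs where two caps are both exceeded: 20 + 35 + 0 + 56 + 1 + 4 = 116.
By inclusion–exclusion the count is 680 − 727 + 116 = 69.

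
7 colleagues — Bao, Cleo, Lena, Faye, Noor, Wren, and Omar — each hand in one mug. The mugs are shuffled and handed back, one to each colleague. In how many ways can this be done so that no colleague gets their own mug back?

This is the derangement count D_7: permutations of 7 items with no fixed point.
By inclusion–exclusion this is Σ_{j=0}^{7} (−1)^j C(7,j)·(7−j)!.
Computing: 5040 − 5040 + 2520 − 840 + 210 − 42 + 7 − 1 = 1854.

1854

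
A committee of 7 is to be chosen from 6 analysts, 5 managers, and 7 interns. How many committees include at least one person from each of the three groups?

With no constraint there are C(18,7) = 31824 possible selections.
Selections missing a whole group: no analysts → C(12,7) = 792; no managers → C(13,7) = 1716; no interns → C(11,7) = 330.
Add back selections omitting two groups (i.e. drawn from a single group): C(6,7) + C(5,7) + C(7,7) = 1.
By inclusion–exclusion: 31824 − 2838 + 1 = 28987.

28987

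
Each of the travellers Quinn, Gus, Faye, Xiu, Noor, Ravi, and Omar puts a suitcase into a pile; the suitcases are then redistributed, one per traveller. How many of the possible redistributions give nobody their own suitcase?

This is the derangement count D_7: permutations of 7 items with no fixed point.
By inclusion–exclusion this is Σ_{j=0}^{7} (−1)^j C(7,j)·(7−j)!.
Computing: 5040 − 5040 + 2520 − 840 + 210 − 42 + 7 − 1 = 1854.

1854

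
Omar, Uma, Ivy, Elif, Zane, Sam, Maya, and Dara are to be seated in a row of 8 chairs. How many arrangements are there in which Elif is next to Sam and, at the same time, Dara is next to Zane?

2880

Treat {Elif,Sam} as one block (2 orders) and {Dara,Zane} as another (2 orders).
That leaves 6 units to arrange: 2 × 2 × 6! = 4 × 720 = 2880.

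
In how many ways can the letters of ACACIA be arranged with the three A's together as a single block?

12

Treat the 3 copies of A as a single block. The multiset to arrange is then {AAA, C, C, I}, 4 items in all.
That gives (4)!/(2!) = 12 arrangements.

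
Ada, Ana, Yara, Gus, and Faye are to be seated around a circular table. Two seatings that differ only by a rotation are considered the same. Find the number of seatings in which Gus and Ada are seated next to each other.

12

Glue Gus and Ada into a block (2 internal orders). Seating 4 units around a circle gives (3)! arrangements.
So 2 × (3)! = 2 × 6 = 12.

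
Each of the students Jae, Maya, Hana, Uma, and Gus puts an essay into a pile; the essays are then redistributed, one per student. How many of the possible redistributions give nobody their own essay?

44

Let Aᵢ be the assignments in which student i gets their own essay. We want the size of the complement of A₁∪…∪A_5.
By inclusion–exclusion this is Σ_{j=0}^{5} (−1)^j C(5,j)·(5−j)!.
Computing: 120 − 120 + 60 − 20 + 5 − 1 = 44.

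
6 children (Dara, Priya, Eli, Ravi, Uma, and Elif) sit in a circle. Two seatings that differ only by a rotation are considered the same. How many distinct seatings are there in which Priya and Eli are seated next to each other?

Treat {Priya, Eli} as one unit (2 internal orders) and seat the resulting 5 units around the table: (4)! circular arrangements.
So 2 × (4)! = 2 × 24 = 48.

48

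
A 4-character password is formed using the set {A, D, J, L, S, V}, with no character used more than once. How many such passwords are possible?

This is a permutation of 4 out of 6: P(6,4) = 6!/2!.
That product is 6 × 5 × 4 × 3 = 360.

360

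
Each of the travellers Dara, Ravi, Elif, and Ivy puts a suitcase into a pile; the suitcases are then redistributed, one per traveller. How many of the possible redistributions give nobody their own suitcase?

This is the derangement count D_4: permutations of 4 items with no fixed point.
By inclusion–exclusion this is Σ_{j=0}^{4} (−1)^j C(4,j)·(4−j)!.
Computing: 24 − 24 + 12 − 4 + 1 = 9.

9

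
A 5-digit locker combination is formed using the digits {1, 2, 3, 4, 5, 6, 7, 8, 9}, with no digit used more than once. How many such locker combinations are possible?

15120

With no repetition, fill the 5 digits in order: 9 choices, then 8, down to 5.
That product is 9 × 8 × 7 × 6 × 5 = 15120.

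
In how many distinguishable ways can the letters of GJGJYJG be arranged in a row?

140

The 7 letters of GJGJYJG have repeats: G appearing 3 times and J appearing 3 times.
Dividing 7! = 5040 by 3!·3! = 36 for the repeated letters gives 140.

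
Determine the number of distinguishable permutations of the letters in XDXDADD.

105

Letter multiplicities in XDXDADD: A×1, D×4, X×2.
So there are 7! / (4!·2!) = 105 distinguishable arrangements.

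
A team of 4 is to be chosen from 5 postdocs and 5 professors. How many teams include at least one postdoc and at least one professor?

200

With no constraint there are C(10,4) = 210 possible selections.
Subtract selections that omit an entire group: no postdocs → C(5,4) = 5; no professors → C(5,4) = 5.
Both groups omitted at once is impossible, so 210 − 10 = 200.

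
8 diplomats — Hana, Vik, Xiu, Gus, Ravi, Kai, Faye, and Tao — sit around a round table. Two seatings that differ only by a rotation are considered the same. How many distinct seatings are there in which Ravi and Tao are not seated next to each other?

3600

All circular seatings of 8 people number (7)! = 5040.
Those with Ravi next to Tao: fuse the pair into one unit and seat 7 units around a circle — 2·(6)! = 1440.
Subtracting, 5040 − 1440 = 3600.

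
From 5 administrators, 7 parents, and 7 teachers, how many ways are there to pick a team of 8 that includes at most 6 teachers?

75570

Split by how many teachers are chosen (0 through 6).
Sum: C(7,0)·C(12,8) + C(7,1)·C(12,7) + C(7,2)·C(12,6) + C(7,3)·C(12,5) + C(7,4)·C(12,4) + C(7,5)·C(12,3) + C(7,6)·C(12,2) = 495 + 5544 + 19404 + 27720 + 17325 + 4620 + 462 = 75570.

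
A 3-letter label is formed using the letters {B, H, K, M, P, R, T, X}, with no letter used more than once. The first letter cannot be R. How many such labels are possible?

294

The first letter has 8−1 = 7 choices (anything except R).
The remaining 2 letters are filled from the other 7 symbols without repetition: 7 × 6 = 42.
Total: 7 × 42 = 294.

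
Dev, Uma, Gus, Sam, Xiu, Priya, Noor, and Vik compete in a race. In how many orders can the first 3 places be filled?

336

This is an ordered selection of 3 from 8: P(8,3).
That gives 8 × 7 × 6 = 336.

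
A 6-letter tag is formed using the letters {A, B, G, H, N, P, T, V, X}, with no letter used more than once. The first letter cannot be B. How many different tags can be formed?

53760

The first letter has 9−1 = 8 choices (anything except B).
The remaining 5 letters are filled from the other 8 symbols without repetition: 8 × 7 × 6 × 5 × 4 = 6720.
Total: 8 × 6720 = 53760.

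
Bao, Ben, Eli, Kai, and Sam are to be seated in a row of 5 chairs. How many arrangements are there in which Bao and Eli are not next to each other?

72

Of the 5! = 120 arrangements, those with Bao and Eli adjacent number 2 × 4! = 48 (treat the pair as a block with 2 internal orders).
So 120 − 48 = 72 arrangements keep them apart.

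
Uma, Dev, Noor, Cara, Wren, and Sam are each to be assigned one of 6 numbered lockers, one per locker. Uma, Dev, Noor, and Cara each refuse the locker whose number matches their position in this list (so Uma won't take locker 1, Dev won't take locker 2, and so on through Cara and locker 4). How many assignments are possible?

Let Aᵢ (for 1 ≤ i ≤ 4) be the placements that put person i in their forbidden locker. Any j of these fix j positions, leaving (6−j)! ways to fill the rest, and there are C(4,j) ways to pick which j.
By inclusion–exclusion, the number of valid placements is Σ_{j=0}^{4} (−1)^j C(4,j)·(6−j)!.
Computing: 720 − 480 + 144 − 24 + 2 = 362.

362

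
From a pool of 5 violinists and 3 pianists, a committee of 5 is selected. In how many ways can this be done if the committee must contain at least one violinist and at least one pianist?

Total 5-person selections from all 8: C(8,5) = 56.
Selections missing a whole group: no violinists → C(3,5) = 0; no pianists → C(5,5) = 1.
Both groups omitted at once is impossible, so 56 − 1 = 55.

55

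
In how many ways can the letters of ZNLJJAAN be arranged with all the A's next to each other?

1260

Treat the 2 copies of A as a single block. The multiset to arrange is then {AA, J, J, L, N, N, Z}, 7 items in all.
That gives (7)!/(2!·2!) = 1260 arrangements.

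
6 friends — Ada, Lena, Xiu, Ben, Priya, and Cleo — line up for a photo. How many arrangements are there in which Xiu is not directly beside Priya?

There are 6! = 720 arrangements in all. If Xiu and Priya are adjacent, merging them into one block gives 2·(5)! = 240 arrangements.
So 720 − 240 = 480 arrangements keep them apart.

480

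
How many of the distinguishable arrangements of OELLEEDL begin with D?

140

Fix D in the first position and arrange the remaining 7 letters.
Those 7 letters have E appearing 3 times and L appearing 3 times, giving (7)!/(3!·3!) = 140.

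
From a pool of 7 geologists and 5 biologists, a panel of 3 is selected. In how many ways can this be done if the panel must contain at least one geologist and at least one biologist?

Unrestricted: C(12,3) = 220 ways to pick any 3 of the 12.
Subtract selections that omit an entire group: no geologists → C(5,3) = 10; no biologists → C(7,3) = 35.
Both groups omitted at once is impossible, so 220 − 45 = 175.

175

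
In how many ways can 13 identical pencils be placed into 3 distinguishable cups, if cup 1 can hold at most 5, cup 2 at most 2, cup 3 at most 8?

Ignoring the caps, the number of non-negative solutions to x_1+…+x_3 = 13 is C(15,2) = 105.
Subtract solutions that violate a single cap (substitute x_i' = x_i − (cap_i+1)): x_1 ≥ 6 gives C(9,2) = 36; x_2 ≥ 3 gives C(12,2) = 66; x_3 ≥ 9 gives C(6,2) = 15. Together 117.
Add back pairs where two caps are both exceeded: 15 + 0 + 3 = 18.
By inclusion–exclusion the count is 105 − 117 + 18 = 6.

6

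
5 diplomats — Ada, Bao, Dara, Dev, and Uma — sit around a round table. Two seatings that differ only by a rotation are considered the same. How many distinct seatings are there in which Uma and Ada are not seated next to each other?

All circular seatings of 5 people number (4)! = 24.
Those with Uma next to Ada: fuse the pair into one unit and seat 4 units around a circle — 2·(3)! = 12.
Subtracting, 24 − 12 = 12.

12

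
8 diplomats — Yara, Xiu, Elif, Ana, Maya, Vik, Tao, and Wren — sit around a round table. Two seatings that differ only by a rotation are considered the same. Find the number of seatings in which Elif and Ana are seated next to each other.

1440

Glue Elif and Ana into a block (2 internal orders). Seating 7 units around a circle gives (6)! arrangements.
So 2 × (6)! = 2 × 720 = 1440.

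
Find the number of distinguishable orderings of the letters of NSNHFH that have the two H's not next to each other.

Total arrangements of NSNHFH: 6!/(2!·2!) = 180.
Arrangements with the H's together: treat HH as one letter, giving (5)!/(2!) = 60.
Subtracting, 180 − 60 = 120 arrangements keep the H's apart.

120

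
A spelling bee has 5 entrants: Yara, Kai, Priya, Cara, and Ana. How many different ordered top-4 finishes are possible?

This is an ordered selection of 4 from 5: P(5,4).
That gives 5 × 4 × 3 × 2 = 120.

120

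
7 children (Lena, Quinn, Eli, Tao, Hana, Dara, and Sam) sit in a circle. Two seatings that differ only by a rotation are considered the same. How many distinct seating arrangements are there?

Seat Lena anywhere (absorbing the rotational symmetry), then permute the other 6: (6)! = 720.

720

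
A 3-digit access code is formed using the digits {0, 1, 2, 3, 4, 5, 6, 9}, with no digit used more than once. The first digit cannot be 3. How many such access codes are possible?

The first digit has 8−1 = 7 choices (anything except 3).
The remaining 2 digits are filled from the other 7 symbols without repetition: 7 × 6 = 42.
Total: 7 × 42 = 294.

294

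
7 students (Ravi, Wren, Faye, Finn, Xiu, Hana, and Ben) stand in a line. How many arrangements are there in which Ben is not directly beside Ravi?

3600

There are 7! = 5040 arrangements in all. If Ben and Ravi are adjacent, merging them into one block gives 2·(6)! = 1440 arrangements.
So 5040 − 1440 = 3600 arrangements keep them apart.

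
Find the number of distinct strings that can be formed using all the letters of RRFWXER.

Letter multiplicities in RRFWXER: E×1, F×1, R×3, W×1, X×1.
The number of distinct arrangements is 7!/(3!) = 5040/6 = 840.

840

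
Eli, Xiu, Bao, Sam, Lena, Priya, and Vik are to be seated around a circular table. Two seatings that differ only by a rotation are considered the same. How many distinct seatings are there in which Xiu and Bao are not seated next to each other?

480

All circular seatings of 7 people number (6)! = 720.
Those with Xiu next to Bao: fuse the pair into one unit and seat 6 units around a circle — 2·(5)! = 240.
Subtracting, 720 − 240 = 480.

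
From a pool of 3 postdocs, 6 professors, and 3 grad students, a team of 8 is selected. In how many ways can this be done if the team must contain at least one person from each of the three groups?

Unrestricted: C(12,8) = 495 ways to pick any 8 of the 12.
Subtract selections that omit an entire group: no postdocs → C(9,8) = 9; no professors → C(6,8) = 0; no grad students → C(9,8) = 9.
Add back selections omitting two groups (i.e. drawn from a single group): C(3,8) + C(6,8) + C(3,8) = 0.
By inclusion–exclusion: 495 − 18 + 0 = 477.

477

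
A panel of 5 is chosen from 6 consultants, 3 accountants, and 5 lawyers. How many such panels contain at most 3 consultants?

1876

Split by how many consultants are chosen (0 through 3).
Sum: C(6,0)·C(8,5) + C(6,1)·C(8,4) + C(6,2)·C(8,3) + C(6,3)·C(8,2) = 56 + 420 + 840 + 560 = 1876.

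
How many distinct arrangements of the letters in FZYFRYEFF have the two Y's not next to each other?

5880

Total arrangements of FZYFRYEFF: 9!/(4!·2!) = 7560.
If the two Y's are adjacent, glue them into one block, leaving 8 items to arrange: (8)!/(4!) = 1680 ways.
Subtracting, 7560 − 1680 = 5880 arrangements keep the Y's apart.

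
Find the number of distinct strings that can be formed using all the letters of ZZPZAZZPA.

756

ZZPZAZZPA has 9 letters with A appearing twice, P appearing twice, and Z appearing 5 times.
So there are 9! / (5!·2!·2!) = 756 distinguishable arrangements.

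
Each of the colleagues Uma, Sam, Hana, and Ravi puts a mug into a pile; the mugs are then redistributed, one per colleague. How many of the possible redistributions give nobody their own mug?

9

Let Aᵢ be the assignments in which colleague i gets their own mug. We want the size of the complement of A₁∪…∪A_4.
By inclusion–exclusion this is Σ_{j=0}^{4} (−1)^j C(4,j)·(4−j)!.
Computing: 24 − 24 + 12 − 4 + 1 = 9.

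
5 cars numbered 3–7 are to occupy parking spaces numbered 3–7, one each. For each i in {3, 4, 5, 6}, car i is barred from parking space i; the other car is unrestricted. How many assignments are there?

Let Aᵢ (for 3 ≤ i ≤ 6) be the placements that put car i in its forbidden parking space. Any j of these fix j positions, leaving (5−j)! ways to fill the rest, and there are C(4,j) ways to pick which j.
By inclusion–exclusion, the number of valid placements is Σ_{j=0}^{4} (−1)^j C(4,j)·(5−j)!.
Computing: 120 − 96 + 36 − 8 + 1 = 53.

53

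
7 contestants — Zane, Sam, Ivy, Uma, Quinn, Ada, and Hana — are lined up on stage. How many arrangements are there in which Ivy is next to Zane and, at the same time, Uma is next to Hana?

Treat {Ivy,Zane} as one block (2 orders) and {Uma,Hana} as another (2 orders).
That leaves 5 units to arrange: 2 × 2 × 5! = 4 × 120 = 480.

480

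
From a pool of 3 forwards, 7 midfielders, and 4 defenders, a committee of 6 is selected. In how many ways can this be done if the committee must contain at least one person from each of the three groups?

Total 6-person selections from all 14: C(14,6) = 3003.
Selections missing a whole group: no forwards → C(11,6) = 462; no midfielders → C(7,6) = 7; no defenders → C(10,6) = 210.
Add back selections omitting two groups (i.e. drawn from a single group): C(3,6) + C(7,6) + C(4,6) = 7.
By inclusion–exclusion: 3003 − 679 + 7 = 2331.

2331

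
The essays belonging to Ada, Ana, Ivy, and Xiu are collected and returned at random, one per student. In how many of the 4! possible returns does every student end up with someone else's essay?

9

This is the derangement count D_4: permutations of 4 items with no fixed point.
By inclusion–exclusion this is Σ_{j=0}^{4} (−1)^j C(4,j)·(4−j)!.
Computing: 24 − 24 + 12 − 4 + 1 = 9.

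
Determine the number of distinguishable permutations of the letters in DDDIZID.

105

Letter multiplicities in DDDIZID: D×4, I×2, Z×1.
So there are 7! / (4!·2!) = 105 distinguishable arrangements.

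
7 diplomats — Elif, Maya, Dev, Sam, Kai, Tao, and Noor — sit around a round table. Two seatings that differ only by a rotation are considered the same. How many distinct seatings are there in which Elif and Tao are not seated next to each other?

480

All circular seatings of 7 people number (6)! = 720.
Seatings with Elif beside Tao: treat them as a block with 2 internal orders, giving 2 × (5)! = 240.
Subtracting, 720 − 240 = 480.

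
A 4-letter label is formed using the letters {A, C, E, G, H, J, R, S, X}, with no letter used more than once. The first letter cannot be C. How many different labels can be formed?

2688

The first letter has 9−1 = 8 choices (anything except C).
The remaining 3 letters are filled from the other 8 symbols without repetition: 8 × 7 × 6 = 336.
Total: 8 × 336 = 2688.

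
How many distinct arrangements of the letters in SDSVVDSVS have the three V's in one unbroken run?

105

Treat the 3 copies of V as a single block. The multiset to arrange is then {VVV, D, D, S, S, S, S}, 7 items in all.
That gives (7)!/(4!·2!) = 105 arrangements.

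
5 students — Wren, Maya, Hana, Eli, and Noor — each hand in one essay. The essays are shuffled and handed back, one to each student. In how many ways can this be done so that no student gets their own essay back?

This is the derangement count D_5: permutations of 5 items with no fixed point.
By inclusion–exclusion this is Σ_{j=0}^{5} (−1)^j C(5,j)·(5−j)!.
Computing: 120 − 120 + 60 − 20 + 5 − 1 = 44.

44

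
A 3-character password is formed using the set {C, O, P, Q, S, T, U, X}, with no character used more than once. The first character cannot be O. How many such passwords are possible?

294

The first character has 8−1 = 7 choices (anything except O).
The remaining 2 characters are filled from the other 7 symbols without repetition: 7 × 6 = 42.
Total: 7 × 42 = 294.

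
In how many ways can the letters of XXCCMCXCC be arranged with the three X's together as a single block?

Treat the 3 copies of X as a single block. The multiset to arrange is then {XXX, C, C, C, C, C, M}, 7 items in all.
That gives (7)!/(5!) = 42 arrangements.

42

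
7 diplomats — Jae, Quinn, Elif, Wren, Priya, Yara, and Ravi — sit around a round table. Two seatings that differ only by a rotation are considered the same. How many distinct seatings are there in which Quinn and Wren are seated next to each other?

Glue Quinn and Wren into a block (2 internal orders). Seating 6 units around a circle gives (5)! arrangements.
So 2 × (5)! = 2 × 120 = 240.

240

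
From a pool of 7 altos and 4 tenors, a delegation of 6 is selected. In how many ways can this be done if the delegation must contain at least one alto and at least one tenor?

455

Unrestricted: C(11,6) = 462 ways to pick any 6 of the 11.
Subtract selections that omit an entire group: no altos → C(4,6) = 0; no tenors → C(7,6) = 7.
Both groups omitted at once is impossible, so 462 − 7 = 455.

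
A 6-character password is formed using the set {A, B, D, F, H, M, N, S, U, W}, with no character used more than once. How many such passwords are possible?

This is a permutation of 6 out of 10: P(10,6) = 10!/4!.
10 × 9 × 8 × 7 × 6 × 5 = 151200.

151200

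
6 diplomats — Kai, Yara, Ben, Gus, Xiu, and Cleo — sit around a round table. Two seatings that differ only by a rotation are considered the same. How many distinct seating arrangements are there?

Seat Kai anywhere (absorbing the rotational symmetry), then permute the other 5: (5)! = 120.

120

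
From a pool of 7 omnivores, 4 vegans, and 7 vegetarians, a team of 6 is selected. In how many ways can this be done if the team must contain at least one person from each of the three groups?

14651

Total 6-person selections from all 18: C(18,6) = 18564.
Selections missing a whole group: no omnivores → C(11,6) = 462; no vegans → C(14,6) = 3003; no vegetarians → C(11,6) = 462.
Add back selections omitting two groups (i.e. drawn from a single group): C(7,6) + C(4,6) + C(7,6) = 14.
By inclusion–exclusion: 18564 − 3927 + 14 = 14651.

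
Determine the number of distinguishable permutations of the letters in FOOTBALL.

10080

FOOTBALL has 8 letters with L appearing twice and O appearing twice.
Dividing 8! = 40320 by 2!·2! = 4 for the repeated letters gives 10080.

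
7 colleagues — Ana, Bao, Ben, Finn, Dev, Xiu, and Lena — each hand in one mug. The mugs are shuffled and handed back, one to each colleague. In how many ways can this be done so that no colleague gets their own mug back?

Let Aᵢ be the assignments in which colleague i gets their own mug. We want the size of the complement of A₁∪…∪A_7.
By inclusion–exclusion this is Σ_{j=0}^{7} (−1)^j C(7,j)·(7−j)!.
Computing: 5040 − 5040 + 2520 − 840 + 210 − 42 + 7 − 1 = 1854.

1854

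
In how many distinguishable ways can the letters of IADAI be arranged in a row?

IADAI has 5 letters with A appearing twice and I appearing twice.
The number of distinct arrangements is 5!/(2!·2!) = 120/4 = 30.

30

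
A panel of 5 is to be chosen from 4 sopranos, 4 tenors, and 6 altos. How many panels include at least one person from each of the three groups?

1448

Total 5-person selections from all 14: C(14,5) = 2002.
Subtract selections that omit an entire group: no sopranos → C(10,5) = 252; no tenors → C(10,5) = 252; no altos → C(8,5) = 56.
Add back selections omitting two groups (i.e. drawn from a single group): C(4,5) + C(4,5) + C(6,5) = 6.
By inclusion–exclusion: 2002 − 560 + 6 = 1448.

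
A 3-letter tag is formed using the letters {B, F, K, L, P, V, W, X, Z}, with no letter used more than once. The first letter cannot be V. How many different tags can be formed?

448

The first letter has 9−1 = 8 choices (anything except V).
The remaining 2 letters are filled from the other 8 symbols without repetition: 8 × 7 = 56.
Total: 8 × 56 = 448.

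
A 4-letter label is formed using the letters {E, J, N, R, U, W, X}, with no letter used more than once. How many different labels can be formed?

840

Choose and order 4 of the 7 symbols: the first letter has 7 options, the next 6, then 5, 4.
7 × 6 × 5 × 4 = 840.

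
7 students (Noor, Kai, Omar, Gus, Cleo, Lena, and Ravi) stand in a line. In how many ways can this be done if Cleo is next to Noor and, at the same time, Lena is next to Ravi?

480

Treat {Cleo,Noor} as one block (2 orders) and {Lena,Ravi} as another (2 orders).
That leaves 5 units to arrange: 2 × 2 × 5! = 4 × 120 = 480.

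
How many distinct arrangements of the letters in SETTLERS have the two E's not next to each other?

3780

There are 8!/(2!·2!·2!) = 5040 arrangements of SETTLERS in total.
If the two E's are adjacent, glue them into one block, leaving 7 items to arrange: (7)!/(2!·2!) = 1260 ways.
Hence 5040 − 1260 = 3780.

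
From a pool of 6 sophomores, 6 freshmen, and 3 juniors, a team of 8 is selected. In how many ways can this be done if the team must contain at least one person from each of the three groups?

5922

With no constraint there are C(15,8) = 6435 possible selections.
Subtract selections that omit an entire group: no sophomores → C(9,8) = 9; no freshmen → C(9,8) = 9; no juniors → C(12,8) = 495.
Add back selections omitting two groups (i.e. drawn from a single group): C(6,8) + C(6,8) + C(3,8) = 0.
By inclusion–exclusion: 6435 − 513 + 0 = 5922.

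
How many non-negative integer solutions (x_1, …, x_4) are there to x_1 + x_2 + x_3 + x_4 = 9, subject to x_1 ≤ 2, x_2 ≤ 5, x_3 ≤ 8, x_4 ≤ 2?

53

By stars and bars, unrestricted non-negative solutions to x_1+…+x_4 = 9 number C(9+3,3) = 220.
Subtract solutions that violate a single cap (substitute x_i' = x_i − (cap_i+1)): x_1 ≥ 3 gives C(9,3) = 84; x_2 ≥ 6 gives C(6,3) = 20; x_3 ≥ 9 gives C(3,3) = 1; x_4 ≥ 3 gives C(9,3) = 84. Together 189.
Add back pairs where two caps are both exceeded: 1 + 0 + 20 + 0 + 1 + 0 = 22.
By inclusion–exclusion the count is 220 − 189 + 22 = 53.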